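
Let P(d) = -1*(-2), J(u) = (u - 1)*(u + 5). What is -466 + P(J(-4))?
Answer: -464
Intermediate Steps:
J(u) = (-1 + u)*(5 + u)
P(d) = 2
-466 + P(J(-4)) = -466 + 2 = -464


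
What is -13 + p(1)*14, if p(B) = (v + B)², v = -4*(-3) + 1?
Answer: 2731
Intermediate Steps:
v = 13 (v = 12 + 1 = 13)
p(B) = (13 + B)²
-13 + p(1)*14 = -13 + (13 + 1)²*14 = -13 + 14²*14 = -13 + 196*14 = -13 + 2744 = 2731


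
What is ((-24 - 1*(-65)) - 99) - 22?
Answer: -80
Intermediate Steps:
((-24 - 1*(-65)) - 99) - 22 = ((-24 + 65) - 99) - 22 = (41 - 99) - 22 = -58 - 22 = -80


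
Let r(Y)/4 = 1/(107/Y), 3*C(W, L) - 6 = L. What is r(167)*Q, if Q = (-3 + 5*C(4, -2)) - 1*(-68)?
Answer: 143620/321 ≈ 447.41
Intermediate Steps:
C(W, L) = 2 + L/3
Q = 215/3 (Q = (-3 + 5*(2 + (⅓)*(-2))) - 1*(-68) = (-3 + 5*(2 - ⅔)) + 68 = (-3 + 5*(4/3)) + 68 = (-3 + 20/3) + 68 = 11/3 + 68 = 215/3 ≈ 71.667)
r(Y) = 4*Y/107 (r(Y) = 4/((107/Y)) = 4*(Y/107) = 4*Y/107)
r(167)*Q = ((4/107)*167)*(215/3) = (668/107)*(215/3) = 143620/321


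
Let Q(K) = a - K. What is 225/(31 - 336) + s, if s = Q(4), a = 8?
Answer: 199/61 ≈ 3.2623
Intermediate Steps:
Q(K) = 8 - K
s = 4 (s = 8 - 1*4 = 8 - 4 = 4)
225/(31 - 336) + s = 225/(31 - 336) + 4 = 225/(-305) + 4 = 225*(-1/305) + 4 = -45/61 + 4 = 199/61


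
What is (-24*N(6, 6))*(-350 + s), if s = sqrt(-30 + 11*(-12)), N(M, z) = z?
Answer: 50400 - 1296*I*sqrt(2) ≈ 50400.0 - 1832.8*I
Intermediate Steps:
s = 9*I*sqrt(2) (s = sqrt(-30 - 132) = sqrt(-162) = 9*I*sqrt(2) ≈ 12.728*I)
(-24*N(6, 6))*(-350 + s) = (-24*6)*(-350 + 9*I*sqrt(2)) = -144*(-350 + 9*I*sqrt(2)) = 50400 - 1296*I*sqrt(2)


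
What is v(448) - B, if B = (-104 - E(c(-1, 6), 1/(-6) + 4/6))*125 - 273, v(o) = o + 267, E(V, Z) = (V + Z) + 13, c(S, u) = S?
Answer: 31101/2 ≈ 15551.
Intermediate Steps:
E(V, Z) = 13 + V + Z
v(o) = 267 + o
B = -29671/2 (B = (-104 - (13 - 1 + (1/(-6) + 4/6)))*125 - 273 = (-104 - (13 - 1 + (1*(-1/6) + 4*(1/6))))*125 - 273 = (-104 - (13 - 1 + (-1/6 + 2/3)))*125 - 273 = (-104 - (13 - 1 + 1/2))*125 - 273 = (-104 - 1*25/2)*125 - 273 = (-104 - 25/2)*125 - 273 = -233/2*125 - 273 = -29125/2 - 273 = -29671/2 ≈ -14836.)
v(448) - B = (267 + 448) - 1*(-29671/2) = 715 + 29671/2 = 31101/2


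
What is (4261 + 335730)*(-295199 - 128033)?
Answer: -143895070912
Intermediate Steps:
(4261 + 335730)*(-295199 - 128033) = 339991*(-423232) = -143895070912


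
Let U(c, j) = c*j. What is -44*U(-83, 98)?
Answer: 357896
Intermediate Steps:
-44*U(-83, 98) = -(-3652)*98 = -44*(-8134) = 357896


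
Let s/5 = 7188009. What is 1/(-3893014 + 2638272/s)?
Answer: -11980015/46638365235786 ≈ -2.5687e-7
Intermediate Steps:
s = 35940045 (s = 5*7188009 = 35940045)
1/(-3893014 + 2638272/s) = 1/(-3893014 + 2638272/35940045) = 1/(-3893014 + 2638272*(1/35940045)) = 1/(-3893014 + 879424/11980015) = 1/(-46638365235786/11980015) = -11980015/46638365235786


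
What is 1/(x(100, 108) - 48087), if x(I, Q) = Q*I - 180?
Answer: -1/37467 ≈ -2.6690e-5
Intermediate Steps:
x(I, Q) = -180 + I*Q (x(I, Q) = I*Q - 180 = -180 + I*Q)
1/(x(100, 108) - 48087) = 1/((-180 + 100*108) - 48087) = 1/((-180 + 10800) - 48087) = 1/(10620 - 48087) = 1/(-37467) = -1/37467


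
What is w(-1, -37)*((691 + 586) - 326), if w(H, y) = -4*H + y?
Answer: -31383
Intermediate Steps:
w(H, y) = y - 4*H
w(-1, -37)*((691 + 586) - 326) = (-37 - 4*(-1))*((691 + 586) - 326) = (-37 + 4)*(1277 - 326) = -33*951 = -31383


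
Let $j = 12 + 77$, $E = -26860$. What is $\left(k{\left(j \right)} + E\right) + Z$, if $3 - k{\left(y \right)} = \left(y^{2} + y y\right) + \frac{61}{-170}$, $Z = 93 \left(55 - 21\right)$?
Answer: $- \frac{6721229}{170} \approx -39537.0$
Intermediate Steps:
$j = 89$
$Z = 3162$ ($Z = 93 \cdot 34 = 3162$)
$k{\left(y \right)} = \frac{571}{170} - 2 y^{2}$ ($k{\left(y \right)} = 3 - \left(\left(y^{2} + y y\right) + \frac{61}{-170}\right) = 3 - \left(\left(y^{2} + y^{2}\right) + 61 \left(- \frac{1}{170}\right)\right) = 3 - \left(2 y^{2} - \frac{61}{170}\right) = 3 - \left(- \frac{61}{170} + 2 y^{2}\right) = \frac{571}{170} - 2 y^{2}$)
$\left(k{\left(j \right)} + E\right) + Z = \left(\left(\frac{571}{170} - 2 \cdot 89^{2}\right) - 26860\right) + 3162 = \left(\left(\frac{571}{170} - 15842\right) - 26860\right) + 3162 = \left(- \frac{2692569}{170} - 26860\right) + 3162 = - \frac{7258769}{170} + 3162 = - \frac{6721229}{170}$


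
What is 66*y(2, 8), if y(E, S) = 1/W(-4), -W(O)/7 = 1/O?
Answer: 264/7 ≈ 37.714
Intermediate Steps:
W(O) = -7/O
y(E, S) = 4/7 (y(E, S) = 1/(-7/(-4)) = 1/(-7*(-¼)) = 1/(7/4) = 4/7)
66*y(2, 8) = 66*(4/7) = 264/7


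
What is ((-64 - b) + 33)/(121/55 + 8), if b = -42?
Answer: 55/51 ≈ 1.0784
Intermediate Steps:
((-64 - b) + 33)/(121/55 + 8) = ((-64 - 1*(-42)) + 33)/(121/55 + 8) = ((-64 + 42) + 33)/(121*(1/55) + 8) = (-22 + 33)/(11/5 + 8) = 11/(51/5) = (5/51)*11 = 55/51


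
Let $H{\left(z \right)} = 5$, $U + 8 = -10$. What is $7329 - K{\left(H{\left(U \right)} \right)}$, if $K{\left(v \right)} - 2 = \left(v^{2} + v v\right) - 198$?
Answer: $7475$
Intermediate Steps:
$U = -18$ ($U = -8 - 10 = -18$)
$K{\left(v \right)} = -196 + 2 v^{2}$ ($K{\left(v \right)} = 2 - \left(198 - v^{2} - v v\right) = 2 + \left(\left(v^{2} + v^{2}\right) - 198\right) = 2 + \left(2 v^{2} - 198\right) = 2 + \left(-198 + 2 v^{2}\right) = -196 + 2 v^{2}$)
$7329 - K{\left(H{\left(U \right)} \right)} = 7329 - \left(-196 + 2 \cdot 5^{2}\right) = 7329 - \left(-196 + 2 \cdot 25\right) = 7329 - \left(-196 + 50\right) = 7329 - -146 = 7329 + 146 = 7475$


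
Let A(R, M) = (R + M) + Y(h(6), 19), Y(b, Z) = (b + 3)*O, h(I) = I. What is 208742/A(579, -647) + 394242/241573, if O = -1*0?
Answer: -25199811355/8213482 ≈ -3068.1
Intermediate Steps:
O = 0
Y(b, Z) = 0 (Y(b, Z) = (b + 3)*0 = (3 + b)*0 = 0)
A(R, M) = M + R (A(R, M) = (R + M) + 0 = (M + R) + 0 = M + R)
208742/A(579, -647) + 394242/241573 = 208742/(-647 + 579) + 394242/241573 = 208742/(-68) + 394242*(1/241573) = 208742*(-1/68) + 394242/241573 = -104371/34 + 394242/241573 = -25199811355/8213482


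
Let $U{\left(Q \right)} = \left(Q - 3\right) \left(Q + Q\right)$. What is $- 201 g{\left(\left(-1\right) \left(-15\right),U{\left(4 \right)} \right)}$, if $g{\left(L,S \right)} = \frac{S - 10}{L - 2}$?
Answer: $\frac{402}{13} \approx 30.923$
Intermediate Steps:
$U{\left(Q \right)} = 2 Q \left(-3 + Q\right)$ ($U{\left(Q \right)} = \left(-3 + Q\right) 2 Q = 2 Q \left(-3 + Q\right)$)
$g{\left(L,S \right)} = \frac{-10 + S}{-2 + L}$
$- 201 g{\left(\left(-1\right) \left(-15\right),U{\left(4 \right)} \right)} = - 201 \frac{-10 + 2 \cdot 4 \left(-3 + 4\right)}{-2 - -15} = - 201 \frac{-10 + 2 \cdot 4 \cdot 1}{-2 + 15} = - 201 \frac{-10 + 8}{13} = - 201 \cdot \frac{1}{13} \left(-2\right) = \left(-201\right) \left(- \frac{2}{13}\right) = \frac{402}{13}$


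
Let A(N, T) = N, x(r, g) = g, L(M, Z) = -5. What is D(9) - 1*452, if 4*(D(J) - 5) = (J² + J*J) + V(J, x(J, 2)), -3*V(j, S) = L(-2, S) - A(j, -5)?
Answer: -1216/3 ≈ -405.33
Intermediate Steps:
V(j, S) = 5/3 + j/3 (V(j, S) = -(-5 - j)/3 = 5/3 + j/3)
D(J) = 65/12 + J²/2 + J/12 (D(J) = 5 + ((J² + J*J) + (5/3 + J/3))/4 = 5 + ((J² + J²) + (5/3 + J/3))/4 = 5 + (2*J² + (5/3 + J/3))/4 = 5 + (5/3 + 2*J² + J/3)/4 = 5 + (5/12 + J²/2 + J/12) = 65/12 + J²/2 + J/12)
D(9) - 1*452 = (65/12 + (½)*9² + (1/12)*9) - 1*452 = (65/12 + (½)*81 + ¾) - 452 = (65/12 + 81/2 + ¾) - 452 = 140/3 - 452 = -1216/3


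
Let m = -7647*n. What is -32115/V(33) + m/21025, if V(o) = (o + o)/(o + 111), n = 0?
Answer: -770760/11 ≈ -70069.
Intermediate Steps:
m = 0 (m = -7647*0 = 0)
V(o) = 2*o/(111 + o) (V(o) = (2*o)/(111 + o) = 2*o/(111 + o))
-32115/V(33) + m/21025 = -32115/(2*33/(111 + 33)) + 0/21025 = -32115/(2*33/144) + 0*(1/21025) = -32115/(2*33*(1/144)) + 0 = -32115/11/24 + 0 = -32115*24/11 + 0 = -770760/11 + 0 = -770760/11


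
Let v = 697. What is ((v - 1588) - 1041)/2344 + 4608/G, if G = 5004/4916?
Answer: 368672191/81454 ≈ 4526.1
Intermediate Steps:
G = 1251/1229 (G = 5004*(1/4916) = 1251/1229 ≈ 1.0179)
((v - 1588) - 1041)/2344 + 4608/G = ((697 - 1588) - 1041)/2344 + 4608/(1251/1229) = (-891 - 1041)*(1/2344) + 4608*(1229/1251) = -1932*1/2344 + 629248/139 = -483/586 + 629248/139 = 368672191/81454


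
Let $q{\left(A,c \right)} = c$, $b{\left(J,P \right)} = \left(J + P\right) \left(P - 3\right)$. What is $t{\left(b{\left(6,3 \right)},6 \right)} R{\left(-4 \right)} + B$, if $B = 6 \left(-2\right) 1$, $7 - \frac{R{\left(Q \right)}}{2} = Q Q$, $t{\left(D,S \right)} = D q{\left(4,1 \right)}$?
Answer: $-12$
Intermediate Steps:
$b{\left(J,P \right)} = \left(-3 + P\right) \left(J + P\right)$ ($b{\left(J,P \right)} = \left(J + P\right) \left(-3 + P\right) = \left(-3 + P\right) \left(J + P\right)$)
$t{\left(D,S \right)} = D$ ($t{\left(D,S \right)} = D 1 = D$)
$R{\left(Q \right)} = 14 - 2 Q^{2}$ ($R{\left(Q \right)} = 14 - 2 Q Q = 14 - 2 Q^{2}$)
$B = -12$ ($B = \left(-12\right) 1 = -12$)
$t{\left(b{\left(6,3 \right)},6 \right)} R{\left(-4 \right)} + B = \left(3^{2} - 18 - 9 + 6 \cdot 3\right) \left(14 - 2 \left(-4\right)^{2}\right) - 12 = \left(9 - 18 - 9 + 18\right) \left(14 - 32\right) - 12 = 0 \left(14 - 32\right) - 12 = 0 \left(-18\right) - 12 = 0 - 12 = -12$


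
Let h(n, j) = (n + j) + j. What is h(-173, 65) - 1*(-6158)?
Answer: 6115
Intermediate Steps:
h(n, j) = n + 2*j (h(n, j) = (j + n) + j = n + 2*j)
h(-173, 65) - 1*(-6158) = (-173 + 2*65) - 1*(-6158) = (-173 + 130) + 6158 = -43 + 6158 = 6115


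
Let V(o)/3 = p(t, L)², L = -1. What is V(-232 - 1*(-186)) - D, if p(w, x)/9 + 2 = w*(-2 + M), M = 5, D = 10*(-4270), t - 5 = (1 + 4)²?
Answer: 1924492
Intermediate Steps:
t = 30 (t = 5 + (1 + 4)² = 5 + 5² = 5 + 25 = 30)
D = -42700
p(w, x) = -18 + 27*w (p(w, x) = -18 + 9*(w*(-2 + 5)) = -18 + 9*(w*3) = -18 + 9*(3*w) = -18 + 27*w)
V(o) = 1881792 (V(o) = 3*(-18 + 27*30)² = 3*(-18 + 810)² = 3*792² = 3*627264 = 1881792)
V(-232 - 1*(-186)) - D = 1881792 - 1*(-42700) = 1881792 + 42700 = 1924492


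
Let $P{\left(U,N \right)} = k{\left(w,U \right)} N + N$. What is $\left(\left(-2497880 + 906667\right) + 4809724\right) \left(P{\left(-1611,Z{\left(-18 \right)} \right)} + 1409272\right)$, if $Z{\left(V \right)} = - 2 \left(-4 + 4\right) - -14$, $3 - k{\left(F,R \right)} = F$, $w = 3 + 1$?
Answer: $4535757433992$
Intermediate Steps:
$w = 4$
$k{\left(F,R \right)} = 3 - F$
$Z{\left(V \right)} = 14$ ($Z{\left(V \right)} = \left(-2\right) 0 + 14 = 0 + 14 = 14$)
$P{\left(U,N \right)} = 0$ ($P{\left(U,N \right)} = \left(3 - 4\right) N + N = - N + N = 0$)
$\left(\left(-2497880 + 906667\right) + 4809724\right) \left(P{\left(-1611,Z{\left(-18 \right)} \right)} + 1409272\right) = \left(\left(-2497880 + 906667\right) + 4809724\right) \left(0 + 1409272\right) = \left(-1591213 + 4809724\right) 1409272 = 3218511 \cdot 1409272 = 4535757433992$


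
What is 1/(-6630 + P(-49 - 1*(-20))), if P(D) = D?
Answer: -1/6659 ≈ -0.00015017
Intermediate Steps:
1/(-6630 + P(-49 - 1*(-20))) = 1/(-6630 + (-49 - 1*(-20))) = 1/(-6630 + (-49 + 20)) = 1/(-6630 - 29) = 1/(-6659) = -1/6659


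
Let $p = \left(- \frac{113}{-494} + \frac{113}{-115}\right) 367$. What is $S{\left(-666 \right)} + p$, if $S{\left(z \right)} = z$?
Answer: $- \frac{53552969}{56810} \approx -942.67$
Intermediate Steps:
$p = - \frac{15717509}{56810}$ ($p = \left(\left(-113\right) \left(- \frac{1}{494}\right) + 113 \left(- \frac{1}{115}\right)\right) 367 = \left(\frac{113}{494} - \frac{113}{115}\right) 367 = \left(- \frac{42827}{56810}\right) 367 = - \frac{15717509}{56810} \approx -276.67$)
$S{\left(-666 \right)} + p = -666 - \frac{15717509}{56810} = - \frac{53552969}{56810}$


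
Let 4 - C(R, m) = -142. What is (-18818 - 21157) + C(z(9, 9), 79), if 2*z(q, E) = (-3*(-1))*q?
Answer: -39829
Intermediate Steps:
z(q, E) = 3*q/2 (z(q, E) = ((-3*(-1))*q)/2 = (3*q)/2 = 3*q/2)
C(R, m) = 146 (C(R, m) = 4 - 1*(-142) = 4 + 142 = 146)
(-18818 - 21157) + C(z(9, 9), 79) = (-18818 - 21157) + 146 = -39975 + 146 = -39829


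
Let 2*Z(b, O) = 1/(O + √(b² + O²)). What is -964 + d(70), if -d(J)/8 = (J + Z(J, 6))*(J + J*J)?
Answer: -97444888/35 - 284*√1234/35 ≈ -2.7844e+6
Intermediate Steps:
Z(b, O) = 1/(2*(O + √(O² + b²))) (Z(b, O) = 1/(2*(O + √(b² + O²))) = 1/(2*(O + √(O² + b²))))
d(J) = -8*(J + J²)*(J + 1/(2*(6 + √(36 + J²)))) (d(J) = -8*(J + 1/(2*(6 + √(6² + J²))))*(J + J*J) = -8*(J + 1/(2*(6 + √(36 + J²))))*(J + J²) = -8*(J + J²)*(J + 1/(2*(6 + √(36 + J²)))))
-964 + d(70) = -964 - 4*70*(1 + 70 + 2*70*(1 + 70)*(6 + √(36 + 70²)))/(6 + √(36 + 70²)) = -964 - 4*70*(1 + 70 + 2*70*71*(6 + √(36 + 4900)))/(6 + √(36 + 4900)) = -964 - 4*70*(1 + 70 + 2*70*71*(6 + √4936))/(6 + √4936) = -964 - 4*70*(1 + 70 + 2*70*71*(6 + 2*√1234))/(6 + 2*√1234) = -964 - 4*70*(1 + 70 + (59640 + 19880*√1234))/(6 + 2*√1234) = -964 - 4*70*(59711 + 19880*√1234)/(6 + 2*√1234) = -964 - 280*(59711 + 19880*√1234)/(6 + 2*√1234)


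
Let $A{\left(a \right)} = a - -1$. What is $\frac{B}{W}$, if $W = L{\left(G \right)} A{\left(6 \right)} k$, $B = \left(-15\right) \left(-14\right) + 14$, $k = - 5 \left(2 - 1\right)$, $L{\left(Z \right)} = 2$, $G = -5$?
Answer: $- \frac{16}{5} \approx -3.2$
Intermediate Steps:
$A{\left(a \right)} = 1 + a$ ($A{\left(a \right)} = a + 1 = 1 + a$)
$k = -5$ ($k = \left(-5\right) 1 = -5$)
$B = 224$ ($B = 210 + 14 = 224$)
$W = -70$ ($W = 2 \left(1 + 6\right) \left(-5\right) = 2 \cdot 7 \left(-5\right) = 14 \left(-5\right) = -70$)
$\frac{B}{W} = \frac{224}{-70} = 224 \left(- \frac{1}{70}\right) = - \frac{16}{5}$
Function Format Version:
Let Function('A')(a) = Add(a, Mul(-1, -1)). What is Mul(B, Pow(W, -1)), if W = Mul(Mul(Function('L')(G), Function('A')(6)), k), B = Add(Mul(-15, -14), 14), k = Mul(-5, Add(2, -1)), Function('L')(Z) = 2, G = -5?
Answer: Rational(-16, 5) ≈ -3.2000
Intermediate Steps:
Function('A')(a) = Add(1, a) (Function('A')(a) = Add(a, 1) = Add(1, a))
k = -5 (k = Mul(-5, 1) = -5)
B = 224 (B = Add(210, 14) = 224)
W = -70 (W = Mul(Mul(2, Add(1, 6)), -5) = Mul(Mul(2, 7), -5) = Mul(14, -5) = -70)
Mul(B, Pow(W, -1)) = Mul(224, Pow(-70, -1)) = Mul(224, Rational(-1, 70)) = Rational(-16, 5)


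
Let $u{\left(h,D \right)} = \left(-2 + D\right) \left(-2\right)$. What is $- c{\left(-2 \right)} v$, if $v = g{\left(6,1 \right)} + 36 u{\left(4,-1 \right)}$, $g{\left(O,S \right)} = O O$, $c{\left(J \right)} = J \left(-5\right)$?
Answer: $-2520$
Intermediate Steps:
$c{\left(J \right)} = - 5 J$
$g{\left(O,S \right)} = O^{2}$
$u{\left(h,D \right)} = 4 - 2 D$
$v = 252$ ($v = 6^{2} + 36 \left(4 - -2\right) = 36 + 36 \left(4 + 2\right) = 36 + 36 \cdot 6 = 36 + 216 = 252$)
$- c{\left(-2 \right)} v = - \left(-5\right) \left(-2\right) 252 = - 10 \cdot 252 = \left(-1\right) 2520 = -2520$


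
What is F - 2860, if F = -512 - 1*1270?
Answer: -4642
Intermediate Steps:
F = -1782 (F = -512 - 1270 = -1782)
F - 2860 = -1782 - 2860 = -4642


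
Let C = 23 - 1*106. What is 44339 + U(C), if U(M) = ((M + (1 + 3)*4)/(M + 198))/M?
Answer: 423215822/9545 ≈ 44339.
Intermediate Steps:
C = -83 (C = 23 - 106 = -83)
U(M) = (16 + M)/(M*(198 + M)) (U(M) = ((M + 4*4)/(198 + M))/M = ((M + 16)/(198 + M))/M = ((16 + M)/(198 + M))/M = (16 + M)/(M*(198 + M)))
44339 + U(C) = 44339 + (16 - 83)/((-83)*(198 - 83)) = 44339 - 1/83*(-67)/115 = 44339 - 1/83*1/115*(-67) = 44339 + 67/9545 = 423215822/9545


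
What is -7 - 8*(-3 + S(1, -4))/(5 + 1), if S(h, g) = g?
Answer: 7/3 ≈ 2.3333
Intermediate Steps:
-7 - 8*(-3 + S(1, -4))/(5 + 1) = -7 - 8*(-3 - 4)/(5 + 1) = -7 - (-56)/6 = -7 - 8*(-7/6) = -7 + 28/3 = 7/3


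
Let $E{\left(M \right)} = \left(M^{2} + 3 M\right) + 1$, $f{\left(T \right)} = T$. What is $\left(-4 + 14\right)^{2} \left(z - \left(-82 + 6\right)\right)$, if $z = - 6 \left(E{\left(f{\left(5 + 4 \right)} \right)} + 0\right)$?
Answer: $-57800$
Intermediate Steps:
$E{\left(M \right)} = 1 + M^{2} + 3 M$
$z = -654$ ($z = - 6 \left(\left(1 + \left(5 + 4\right)^{2} + 3 \left(5 + 4\right)\right) + 0\right) = - 6 \left(\left(1 + 9^{2} + 3 \cdot 9\right) + 0\right) = - 6 \left(\left(1 + 81 + 27\right) + 0\right) = - 6 \left(109 + 0\right) = \left(-6\right) 109 = -654$)
$\left(-4 + 14\right)^{2} \left(z - \left(-82 + 6\right)\right) = \left(-4 + 14\right)^{2} \left(-654 - \left(-82 + 6\right)\right) = 10^{2} \left(-654 - -76\right) = 100 \left(-654 + 76\right) = 100 \left(-578\right) = -57800$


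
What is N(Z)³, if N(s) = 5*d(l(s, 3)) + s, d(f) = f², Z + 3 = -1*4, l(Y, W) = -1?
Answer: -8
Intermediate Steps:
Z = -7 (Z = -3 - 1*4 = -3 - 4 = -7)
N(s) = 5 + s (N(s) = 5*(-1)² + s = 5*1 + s = 5 + s)
N(Z)³ = (5 - 7)³ = (-2)³ = -8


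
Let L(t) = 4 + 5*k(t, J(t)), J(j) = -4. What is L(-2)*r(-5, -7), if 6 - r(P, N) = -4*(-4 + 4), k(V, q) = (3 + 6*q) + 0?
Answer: -606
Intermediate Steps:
k(V, q) = 3 + 6*q
L(t) = -101 (L(t) = 4 + 5*(3 + 6*(-4)) = 4 + 5*(3 - 24) = 4 + 5*(-21) = 4 - 105 = -101)
r(P, N) = 6 (r(P, N) = 6 - (-4)*(-4 + 4) = 6 - (-4)*0 = 6 - 1*0 = 6 + 0 = 6)
L(-2)*r(-5, -7) = -101*6 = -606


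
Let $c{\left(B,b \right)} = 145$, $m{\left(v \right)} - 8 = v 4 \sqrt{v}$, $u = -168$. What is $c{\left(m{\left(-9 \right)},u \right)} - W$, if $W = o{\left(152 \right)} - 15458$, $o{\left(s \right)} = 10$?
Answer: $15593$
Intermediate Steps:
$m{\left(v \right)} = 8 + 4 v^{\frac{3}{2}}$ ($m{\left(v \right)} = 8 + v 4 \sqrt{v} = 8 + 4 v \sqrt{v} = 8 + 4 v^{\frac{3}{2}}$)
$W = -15448$ ($W = 10 - 15458 = -15448$)
$c{\left(m{\left(-9 \right)},u \right)} - W = 145 - -15448 = 145 + 15448 = 15593$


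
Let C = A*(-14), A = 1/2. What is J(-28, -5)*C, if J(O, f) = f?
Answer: 35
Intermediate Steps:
A = ½ ≈ 0.50000
C = -7 (C = (½)*(-14) = -7)
J(-28, -5)*C = -5*(-7) = 35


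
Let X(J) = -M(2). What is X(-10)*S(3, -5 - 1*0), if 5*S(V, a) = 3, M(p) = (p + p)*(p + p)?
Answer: -48/5 ≈ -9.6000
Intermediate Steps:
M(p) = 4*p**2 (M(p) = (2*p)*(2*p) = 4*p**2)
S(V, a) = 3/5 (S(V, a) = (1/5)*3 = 3/5)
X(J) = -16 (X(J) = -4*2**2 = -4*4 = -1*16 = -16)
X(-10)*S(3, -5 - 1*0) = -16*3/5 = -48/5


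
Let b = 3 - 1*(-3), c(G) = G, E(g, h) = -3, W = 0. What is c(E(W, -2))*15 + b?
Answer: -39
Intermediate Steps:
b = 6 (b = 3 + 3 = 6)
c(E(W, -2))*15 + b = -3*15 + 6 = -45 + 6 = -39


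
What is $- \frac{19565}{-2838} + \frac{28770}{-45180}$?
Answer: $\frac{17276}{2761} \approx 6.2572$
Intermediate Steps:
$- \frac{19565}{-2838} + \frac{28770}{-45180} = \left(-19565\right) \left(- \frac{1}{2838}\right) + 28770 \left(- \frac{1}{45180}\right) = \frac{455}{66} - \frac{959}{1506} = \frac{17276}{2761}$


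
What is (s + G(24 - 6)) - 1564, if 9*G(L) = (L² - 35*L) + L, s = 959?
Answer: -637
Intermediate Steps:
G(L) = -34*L/9 + L²/9 (G(L) = ((L² - 35*L) + L)/9 = (L² - 34*L)/9 = -34*L/9 + L²/9)
(s + G(24 - 6)) - 1564 = (959 + (24 - 6)*(-34 + (24 - 6))/9) - 1564 = (959 + (⅑)*18*(-34 + 18)) - 1564 = (959 + (⅑)*18*(-16)) - 1564 = (959 - 32) - 1564 = 927 - 1564 = -637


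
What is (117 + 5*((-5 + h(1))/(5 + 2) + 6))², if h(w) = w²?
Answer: 1018081/49 ≈ 20777.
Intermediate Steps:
(117 + 5*((-5 + h(1))/(5 + 2) + 6))² = (117 + 5*((-5 + 1²)/(5 + 2) + 6))² = (117 + 5*((-5 + 1)/7 + 6))² = (117 + 5*(-4*⅐ + 6))² = (117 + 5*(-4/7 + 6))² = (117 + 5*(38/7))² = (117 + 190/7)² = (1009/7)² = 1018081/49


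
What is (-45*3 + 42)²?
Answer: 8649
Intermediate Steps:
(-45*3 + 42)² = (-135 + 42)² = (-93)² = 8649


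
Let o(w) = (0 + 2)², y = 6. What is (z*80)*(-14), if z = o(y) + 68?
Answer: -80640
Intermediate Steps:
o(w) = 4 (o(w) = 2² = 4)
z = 72 (z = 4 + 68 = 72)
(z*80)*(-14) = (72*80)*(-14) = 5760*(-14) = -80640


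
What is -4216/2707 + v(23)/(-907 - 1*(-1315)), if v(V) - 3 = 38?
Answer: -1609141/1104456 ≈ -1.4570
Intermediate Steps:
v(V) = 41 (v(V) = 3 + 38 = 41)
-4216/2707 + v(23)/(-907 - 1*(-1315)) = -4216/2707 + 41/(-907 - 1*(-1315)) = -4216*1/2707 + 41/(-907 + 1315) = -4216/2707 + 41/408 = -1609141/1104456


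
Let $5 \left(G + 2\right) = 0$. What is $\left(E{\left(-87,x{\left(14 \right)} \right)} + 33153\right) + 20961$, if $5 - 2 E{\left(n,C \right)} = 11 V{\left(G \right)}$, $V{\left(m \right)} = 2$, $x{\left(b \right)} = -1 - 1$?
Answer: $\frac{108211}{2} \approx 54106.0$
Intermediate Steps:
$G = -2$ ($G = -2 + \frac{1}{5} \cdot 0 = -2 + 0 = -2$)
$x{\left(b \right)} = -2$
$E{\left(n,C \right)} = - \frac{17}{2}$ ($E{\left(n,C \right)} = \frac{5}{2} - \frac{11 \cdot 2}{2} = \frac{5}{2} - 11 = - \frac{17}{2}$)
$\left(E{\left(-87,x{\left(14 \right)} \right)} + 33153\right) + 20961 = \left(- \frac{17}{2} + 33153\right) + 20961 = \frac{66289}{2} + 20961 = \frac{108211}{2}$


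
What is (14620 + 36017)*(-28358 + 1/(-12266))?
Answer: -17613535038873/12266 ≈ -1.4360e+9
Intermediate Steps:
(14620 + 36017)*(-28358 + 1/(-12266)) = 50637*(-28358 - 1/12266) = 50637*(-347839229/12266) = -17613535038873/12266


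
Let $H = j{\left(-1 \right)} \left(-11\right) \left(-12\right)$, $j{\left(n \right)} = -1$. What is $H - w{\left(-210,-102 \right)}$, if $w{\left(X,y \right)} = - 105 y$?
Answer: $-10842$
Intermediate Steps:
$H = -132$ ($H = \left(-1\right) \left(-11\right) \left(-12\right) = 11 \left(-12\right) = -132$)
$H - w{\left(-210,-102 \right)} = -132 - \left(-105\right) \left(-102\right) = -132 - 10710 = -10842$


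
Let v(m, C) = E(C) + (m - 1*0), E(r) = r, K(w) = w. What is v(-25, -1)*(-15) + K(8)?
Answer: 398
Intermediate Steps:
v(m, C) = C + m (v(m, C) = C + (m - 1*0) = C + (m + 0) = C + m)
v(-25, -1)*(-15) + K(8) = (-1 - 25)*(-15) + 8 = -26*(-15) + 8 = 390 + 8 = 398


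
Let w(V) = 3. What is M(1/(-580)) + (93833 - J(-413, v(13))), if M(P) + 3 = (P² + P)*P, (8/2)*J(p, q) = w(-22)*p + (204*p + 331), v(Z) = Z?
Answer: 22461293440579/195112000 ≈ 1.1512e+5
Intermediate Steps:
J(p, q) = 331/4 + 207*p/4 (J(p, q) = (3*p + (204*p + 331))/4 = (3*p + (331 + 204*p))/4 = (331 + 207*p)/4 = 331/4 + 207*p/4)
M(P) = -3 + P*(P + P²) (M(P) = -3 + (P² + P)*P = -3 + (P + P²)*P = -3 + P*(P + P²))
M(1/(-580)) + (93833 - J(-413, v(13))) = (-3 + (1/(-580))² + (1/(-580))³) + (93833 - (331/4 + (207/4)*(-413))) = (-3 + (-1/580)² + (-1/580)³) + (93833 - (331/4 - 85491/4)) = (-3 + 1/336400 - 1/195112000) + (93833 - 1*(-21290)) = -585335421/195112000 + (93833 + 21290) = -585335421/195112000 + 115123 = 22461293440579/195112000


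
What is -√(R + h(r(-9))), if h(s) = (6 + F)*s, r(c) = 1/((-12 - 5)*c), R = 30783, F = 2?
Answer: -√80066719/51 ≈ -175.45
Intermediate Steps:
r(c) = -1/(17*c) (r(c) = 1/((-17)*c) = -1/(17*c))
h(s) = 8*s (h(s) = (6 + 2)*s = 8*s)
-√(R + h(r(-9))) = -√(30783 + 8*(-1/17/(-9))) = -√(30783 + 8*(-1/17*(-⅑))) = -√(30783 + 8*(1/153)) = -√(30783 + 8/153) = -√(4709807/153) = -√80066719/51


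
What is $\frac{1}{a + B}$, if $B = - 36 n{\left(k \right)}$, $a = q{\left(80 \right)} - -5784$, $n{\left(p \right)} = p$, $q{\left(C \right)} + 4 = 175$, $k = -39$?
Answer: $\frac{1}{7359} \approx 0.00013589$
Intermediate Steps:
$q{\left(C \right)} = 171$ ($q{\left(C \right)} = -4 + 175 = 171$)
$a = 5955$ ($a = 171 - -5784 = 171 + 5784 = 5955$)
$B = 1404$ ($B = \left(-36\right) \left(-39\right) = 1404$)
$\frac{1}{a + B} = \frac{1}{5955 + 1404} = \frac{1}{7359}$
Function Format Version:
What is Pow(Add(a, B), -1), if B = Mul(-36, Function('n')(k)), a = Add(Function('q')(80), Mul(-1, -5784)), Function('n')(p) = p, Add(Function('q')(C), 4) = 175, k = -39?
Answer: Rational(1, 7359) ≈ 0.00013589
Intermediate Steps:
Function('q')(C) = 171 (Function('q')(C) = Add(-4, 175) = 171)
a = 5955 (a = Add(171, Mul(-1, -5784)) = Add(171, 5784) = 5955)
B = 1404 (B = Mul(-36, -39) = 1404)
Pow(Add(a, B), -1) = Pow(Add(5955, 1404), -1) = Pow(7359, -1) = Rational(1, 7359)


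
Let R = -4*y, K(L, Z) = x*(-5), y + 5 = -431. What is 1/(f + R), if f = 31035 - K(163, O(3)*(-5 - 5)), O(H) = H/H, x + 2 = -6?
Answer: 1/32739 ≈ 3.0545e-5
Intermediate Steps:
y = -436 (y = -5 - 431 = -436)
x = -8 (x = -2 - 6 = -8)
O(H) = 1
K(L, Z) = 40 (K(L, Z) = -8*(-5) = 40)
f = 30995 (f = 31035 - 1*40 = 31035 - 40 = 30995)
R = 1744 (R = -4*(-436) = 1744)
1/(f + R) = 1/(30995 + 1744) = 1/32739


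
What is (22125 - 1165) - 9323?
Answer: 11637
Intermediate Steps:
(22125 - 1165) - 9323 = 20960 - 9323 = 11637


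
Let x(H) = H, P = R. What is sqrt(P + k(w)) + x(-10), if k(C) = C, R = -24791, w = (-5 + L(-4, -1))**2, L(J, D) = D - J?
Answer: -10 + I*sqrt(24787) ≈ -10.0 + 157.44*I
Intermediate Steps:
w = 4 (w = (-5 + (-1 - 1*(-4)))**2 = (-5 + (-1 + 4))**2 = (-5 + 3)**2 = (-2)**2 = 4)
P = -24791
sqrt(P + k(w)) + x(-10) = sqrt(-24791 + 4) - 10 = sqrt(-24787) - 10 = I*sqrt(24787) - 10 = -10 + I*sqrt(24787)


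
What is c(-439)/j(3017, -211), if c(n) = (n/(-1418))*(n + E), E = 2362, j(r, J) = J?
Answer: -844197/299198 ≈ -2.8215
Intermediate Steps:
c(n) = -n*(2362 + n)/1418 (c(n) = (n/(-1418))*(n + 2362) = (n*(-1/1418))*(2362 + n) = (-n/1418)*(2362 + n) = -n*(2362 + n)/1418)
c(-439)/j(3017, -211) = -1/1418*(-439)*(2362 - 439)/(-211) = -1/1418*(-439)*1923*(-1/211) = (844197/1418)*(-1/211) = -844197/299198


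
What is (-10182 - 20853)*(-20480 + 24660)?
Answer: -129726300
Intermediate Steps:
(-10182 - 20853)*(-20480 + 24660) = -31035*4180 = -129726300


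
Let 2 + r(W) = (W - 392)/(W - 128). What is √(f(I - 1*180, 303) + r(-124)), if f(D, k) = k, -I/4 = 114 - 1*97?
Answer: 2*√33411/21 ≈ 17.408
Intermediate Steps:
I = -68 (I = -4*(114 - 1*97) = -4*(114 - 97) = -4*17 = -68)
r(W) = -2 + (-392 + W)/(-128 + W) (r(W) = -2 + (W - 392)/(W - 128) = -2 + (-392 + W)/(-128 + W))
√(f(I - 1*180, 303) + r(-124)) = √(303 + (-136 - 1*(-124))/(-128 - 124)) = √(303 + (-136 + 124)/(-252)) = √(303 - 1/252*(-12)) = √(303 + 1/21) = √(6364/21) = 2*√33411/21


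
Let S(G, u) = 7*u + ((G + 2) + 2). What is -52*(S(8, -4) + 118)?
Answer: -5304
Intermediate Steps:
S(G, u) = 4 + G + 7*u (S(G, u) = 7*u + ((2 + G) + 2) = 7*u + (4 + G) = 4 + G + 7*u)
-52*(S(8, -4) + 118) = -52*((4 + 8 + 7*(-4)) + 118) = -52*((4 + 8 - 28) + 118) = -52*(-16 + 118) = -52*102 = -5304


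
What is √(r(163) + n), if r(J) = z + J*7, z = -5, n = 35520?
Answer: 4*√2291 ≈ 191.46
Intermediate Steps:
r(J) = -5 + 7*J (r(J) = -5 + J*7 = -5 + 7*J)
√(r(163) + n) = √((-5 + 7*163) + 35520) = √((-5 + 1141) + 35520) = √(1136 + 35520) = √36656 = 4*√2291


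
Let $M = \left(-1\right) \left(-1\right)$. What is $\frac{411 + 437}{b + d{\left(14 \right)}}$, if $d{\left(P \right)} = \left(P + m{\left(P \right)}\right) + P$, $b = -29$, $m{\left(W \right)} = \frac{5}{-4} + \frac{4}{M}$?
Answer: $\frac{3392}{7} \approx 484.57$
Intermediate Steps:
$M = 1$
$m{\left(W \right)} = \frac{11}{4}$ ($m{\left(W \right)} = \frac{5}{-4} + \frac{4}{1} = 5 \left(- \frac{1}{4}\right) + 4 \cdot 1 = - \frac{5}{4} + 4 = \frac{11}{4}$)
$d{\left(P \right)} = \frac{11}{4} + 2 P$ ($d{\left(P \right)} = \left(P + \frac{11}{4}\right) + P = \left(\frac{11}{4} + P\right) + P = \frac{11}{4} + 2 P$)
$\frac{411 + 437}{b + d{\left(14 \right)}} = \frac{411 + 437}{-29 + \left(\frac{11}{4} + 2 \cdot 14\right)} = \frac{848}{-29 + \left(\frac{11}{4} + 28\right)} = \frac{848}{-29 + \frac{123}{4}} = \frac{848}{\frac{7}{4}} = 848 \cdot \frac{4}{7} = \frac{3392}{7}$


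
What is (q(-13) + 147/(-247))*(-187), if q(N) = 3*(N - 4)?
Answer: 2383128/247 ≈ 9648.3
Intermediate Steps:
q(N) = -12 + 3*N (q(N) = 3*(-4 + N) = -12 + 3*N)
(q(-13) + 147/(-247))*(-187) = ((-12 + 3*(-13)) + 147/(-247))*(-187) = ((-12 - 39) + 147*(-1/247))*(-187) = (-51 - 147/247)*(-187) = -12744/247*(-187) = 2383128/247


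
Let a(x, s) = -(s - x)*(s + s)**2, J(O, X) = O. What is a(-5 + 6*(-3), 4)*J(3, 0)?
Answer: -5184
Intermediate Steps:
a(x, s) = -4*s**2*(s - x) (a(x, s) = -(s - x)*(2*s)**2 = -(s - x)*4*s**2 = -4*s**2*(s - x))
a(-5 + 6*(-3), 4)*J(3, 0) = (4*4**2*((-5 + 6*(-3)) - 1*4))*3 = (4*16*((-5 - 18) - 4))*3 = (4*16*(-23 - 4))*3 = (4*16*(-27))*3 = -1728*3 = -5184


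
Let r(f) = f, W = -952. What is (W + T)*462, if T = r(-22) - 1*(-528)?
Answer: -206052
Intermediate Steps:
T = 506 (T = -22 - 1*(-528) = -22 + 528 = 506)
(W + T)*462 = (-952 + 506)*462 = -446*462 = -206052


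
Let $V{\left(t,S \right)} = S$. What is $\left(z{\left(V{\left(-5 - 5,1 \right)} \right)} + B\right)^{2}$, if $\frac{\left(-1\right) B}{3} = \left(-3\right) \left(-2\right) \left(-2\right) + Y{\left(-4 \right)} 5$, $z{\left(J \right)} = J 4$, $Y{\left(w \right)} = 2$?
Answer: $100$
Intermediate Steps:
$z{\left(J \right)} = 4 J$
$B = 6$ ($B = - 3 \left(\left(-3\right) \left(-2\right) \left(-2\right) + 2 \cdot 5\right) = - 3 \left(6 \left(-2\right) + 10\right) = - 3 \left(-12 + 10\right) = \left(-3\right) \left(-2\right) = 6$)
$\left(z{\left(V{\left(-5 - 5,1 \right)} \right)} + B\right)^{2} = \left(4 \cdot 1 + 6\right)^{2} = \left(4 + 6\right)^{2} = 10^{2} = 100$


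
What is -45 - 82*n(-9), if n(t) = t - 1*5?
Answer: 1103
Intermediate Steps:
n(t) = -5 + t (n(t) = t - 5 = -5 + t)
-45 - 82*n(-9) = -45 - 82*(-5 - 9) = -45 - 82*(-14) = -45 + 1148 = 1103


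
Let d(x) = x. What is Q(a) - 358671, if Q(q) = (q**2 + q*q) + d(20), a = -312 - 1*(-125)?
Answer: -288713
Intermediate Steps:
a = -187 (a = -312 + 125 = -187)
Q(q) = 20 + 2*q**2 (Q(q) = (q**2 + q*q) + 20 = (q**2 + q**2) + 20 = 2*q**2 + 20 = 20 + 2*q**2)
Q(a) - 358671 = (20 + 2*(-187)**2) - 358671 = (20 + 2*34969) - 358671 = (20 + 69938) - 358671 = 69958 - 358671 = -288713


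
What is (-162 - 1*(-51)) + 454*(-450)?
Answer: -204411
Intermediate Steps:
(-162 - 1*(-51)) + 454*(-450) = (-162 + 51) - 204300 = -111 - 204300 = -204411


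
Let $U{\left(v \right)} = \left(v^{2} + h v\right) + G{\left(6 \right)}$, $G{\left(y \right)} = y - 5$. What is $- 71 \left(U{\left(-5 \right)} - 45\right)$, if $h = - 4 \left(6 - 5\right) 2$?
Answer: $-1491$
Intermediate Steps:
$G{\left(y \right)} = -5 + y$
$h = -8$ ($h = \left(-4\right) 1 \cdot 2 = \left(-4\right) 2 = -8$)
$U{\left(v \right)} = 1 + v^{2} - 8 v$ ($U{\left(v \right)} = \left(v^{2} - 8 v\right) + \left(-5 + 6\right) = \left(v^{2} - 8 v\right) + 1 = 1 + v^{2} - 8 v$)
$- 71 \left(U{\left(-5 \right)} - 45\right) = - 71 \left(\left(1 + \left(-5\right)^{2} - -40\right) - 45\right) = - 71 \left(\left(1 + 25 + 40\right) - 45\right) = - 71 \left(66 - 45\right) = \left(-71\right) 21 = -1491$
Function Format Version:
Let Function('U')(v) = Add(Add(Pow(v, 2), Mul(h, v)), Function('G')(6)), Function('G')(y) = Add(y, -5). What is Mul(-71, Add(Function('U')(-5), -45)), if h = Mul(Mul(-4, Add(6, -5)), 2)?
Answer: -1491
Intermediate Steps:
Function('G')(y) = Add(-5, y)
h = -8 (h = Mul(Mul(-4, 1), 2) = Mul(-4, 2) = -8)
Function('U')(v) = Add(1, Pow(v, 2), Mul(-8, v)) (Function('U')(v) = Add(Add(Pow(v, 2), Mul(-8, v)), Add(-5, 6)) = Add(Add(Pow(v, 2), Mul(-8, v)), 1) = Add(1, Pow(v, 2), Mul(-8, v)))
Mul(-71, Add(Function('U')(-5), -45)) = Mul(-71, Add(Add(1, Pow(-5, 2), Mul(-8, -5)), -45)) = Mul(-71, Add(Add(1, 25, 40), -45)) = Mul(-71, Add(66, -45)) = Mul(-71, 21) = -1491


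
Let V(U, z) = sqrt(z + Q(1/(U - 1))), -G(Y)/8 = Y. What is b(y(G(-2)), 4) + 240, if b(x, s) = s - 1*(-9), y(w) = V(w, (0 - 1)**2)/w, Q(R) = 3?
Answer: 253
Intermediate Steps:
G(Y) = -8*Y
V(U, z) = sqrt(3 + z) (V(U, z) = sqrt(z + 3) = sqrt(3 + z))
y(w) = 2/w (y(w) = sqrt(3 + (0 - 1)**2)/w = sqrt(3 + (-1)**2)/w = sqrt(3 + 1)/w = sqrt(4)/w = 2/w)
b(x, s) = 9 + s (b(x, s) = s + 9 = 9 + s)
b(y(G(-2)), 4) + 240 = (9 + 4) + 240 = 13 + 240 = 253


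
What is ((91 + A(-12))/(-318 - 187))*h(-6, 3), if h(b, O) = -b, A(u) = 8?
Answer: -594/505 ≈ -1.1762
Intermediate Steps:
((91 + A(-12))/(-318 - 187))*h(-6, 3) = ((91 + 8)/(-318 - 187))*(-1*(-6)) = (99/(-505))*6 = (99*(-1/505))*6 = -99/505*6 = -594/505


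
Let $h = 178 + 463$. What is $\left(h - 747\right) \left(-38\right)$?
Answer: $4028$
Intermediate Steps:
$h = 641$
$\left(h - 747\right) \left(-38\right) = \left(641 - 747\right) \left(-38\right) = \left(-106\right) \left(-38\right) = 4028$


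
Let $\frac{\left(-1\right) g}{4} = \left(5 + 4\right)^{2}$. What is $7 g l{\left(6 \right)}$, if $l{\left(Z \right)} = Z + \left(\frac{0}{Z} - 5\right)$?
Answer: $-2268$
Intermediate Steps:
$g = -324$ ($g = - 4 \left(5 + 4\right)^{2} = - 4 \cdot 9^{2} = \left(-4\right) 81 = -324$)
$l{\left(Z \right)} = -5 + Z$ ($l{\left(Z \right)} = Z + \left(0 - 5\right) = Z - 5 = -5 + Z$)
$7 g l{\left(6 \right)} = 7 \left(-324\right) \left(-5 + 6\right) = \left(-2268\right) 1 = -2268$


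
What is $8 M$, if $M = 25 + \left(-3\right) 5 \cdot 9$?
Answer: $-880$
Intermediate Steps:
$M = -110$ ($M = 25 - 135 = -110$)
$8 M = 8 \left(-110\right) = -880$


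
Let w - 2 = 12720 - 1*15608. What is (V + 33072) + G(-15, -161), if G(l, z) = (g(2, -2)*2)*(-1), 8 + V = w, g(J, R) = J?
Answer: 30174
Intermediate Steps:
w = -2886 (w = 2 + (12720 - 1*15608) = 2 + (12720 - 15608) = 2 - 2888 = -2886)
V = -2894 (V = -8 - 2886 = -2894)
G(l, z) = -4 (G(l, z) = (2*2)*(-1) = 4*(-1) = -4)
(V + 33072) + G(-15, -161) = (-2894 + 33072) - 4 = 30178 - 4 = 30174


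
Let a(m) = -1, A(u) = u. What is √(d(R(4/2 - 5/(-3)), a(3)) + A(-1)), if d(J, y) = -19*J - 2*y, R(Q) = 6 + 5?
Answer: 4*I*√13 ≈ 14.422*I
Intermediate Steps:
R(Q) = 11
√(d(R(4/2 - 5/(-3)), a(3)) + A(-1)) = √((-19*11 - 2*(-1)) - 1) = √((-209 + 2) - 1) = √(-207 - 1) = √(-208) = 4*I*√13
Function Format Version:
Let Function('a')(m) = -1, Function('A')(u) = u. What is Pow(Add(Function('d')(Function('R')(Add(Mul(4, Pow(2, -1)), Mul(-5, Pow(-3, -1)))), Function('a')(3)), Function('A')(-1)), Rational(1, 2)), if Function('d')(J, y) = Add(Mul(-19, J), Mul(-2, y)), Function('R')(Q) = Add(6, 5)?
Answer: Mul(4, I, Pow(13, Rational(1, 2))) ≈ Mul(14.422, I)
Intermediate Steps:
Function('R')(Q) = 11
Pow(Add(Function('d')(Function('R')(Add(Mul(4, Pow(2, -1)), Mul(-5, Pow(-3, -1)))), Function('a')(3)), Function('A')(-1)), Rational(1, 2)) = Pow(Add(Add(Mul(-19, 11), Mul(-2, -1)), -1), Rational(1, 2)) = Pow(Add(Add(-209, 2), -1), Rational(1, 2)) = Pow(Add(-207, -1), Rational(1, 2)) = Pow(-208, Rational(1, 2)) = Mul(4, I, Pow(13, Rational(1, 2)))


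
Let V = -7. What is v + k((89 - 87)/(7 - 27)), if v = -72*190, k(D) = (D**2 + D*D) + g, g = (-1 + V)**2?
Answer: -680799/50 ≈ -13616.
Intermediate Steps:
g = 64 (g = (-1 - 7)**2 = (-8)**2 = 64)
k(D) = 64 + 2*D**2 (k(D) = (D**2 + D*D) + 64 = (D**2 + D**2) + 64 = 2*D**2 + 64 = 64 + 2*D**2)
v = -13680
v + k((89 - 87)/(7 - 27)) = -13680 + (64 + 2*((89 - 87)/(7 - 27))**2) = -13680 + (64 + 2*(2/(-20))**2) = -13680 + (64 + 2*(2*(-1/20))**2) = -13680 + (64 + 2*(-1/10)**2) = -13680 + (64 + 2*(1/100)) = -13680 + (64 + 1/50) = -13680 + 3201/50 = -680799/50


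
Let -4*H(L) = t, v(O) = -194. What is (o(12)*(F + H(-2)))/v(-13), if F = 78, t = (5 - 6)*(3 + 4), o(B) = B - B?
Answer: 0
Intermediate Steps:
o(B) = 0
t = -7 (t = -1*7 = -7)
H(L) = 7/4 (H(L) = -1/4*(-7) = 7/4)
(o(12)*(F + H(-2)))/v(-13) = (0*(78 + 7/4))/(-194) = (0*(319/4))*(-1/194) = 0*(-1/194) = 0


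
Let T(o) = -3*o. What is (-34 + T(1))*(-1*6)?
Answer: 222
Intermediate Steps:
(-34 + T(1))*(-1*6) = (-34 - 3*1)*(-1*6) = (-34 - 3)*(-6) = -37*(-6) = 222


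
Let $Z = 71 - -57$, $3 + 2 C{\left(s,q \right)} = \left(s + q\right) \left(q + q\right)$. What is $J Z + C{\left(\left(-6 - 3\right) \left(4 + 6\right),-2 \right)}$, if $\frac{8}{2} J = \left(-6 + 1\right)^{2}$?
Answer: $\frac{1965}{2} \approx 982.5$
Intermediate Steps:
$C{\left(s,q \right)} = - \frac{3}{2} + q \left(q + s\right)$ ($C{\left(s,q \right)} = - \frac{3}{2} + \frac{\left(s + q\right) \left(q + q\right)}{2} = - \frac{3}{2} + \frac{\left(q + s\right) 2 q}{2} = - \frac{3}{2} + \frac{2 q \left(q + s\right)}{2} = - \frac{3}{2} + q \left(q + s\right)$)
$J = \frac{25}{4}$ ($J = \frac{\left(-6 + 1\right)^{2}}{4} = \frac{\left(-5\right)^{2}}{4} = \frac{1}{4} \cdot 25 = \frac{25}{4} \approx 6.25$)
$Z = 128$ ($Z = 71 + 57 = 128$)
$J Z + C{\left(\left(-6 - 3\right) \left(4 + 6\right),-2 \right)} = \frac{25}{4} \cdot 128 - \left(\frac{3}{2} - 4 + 2 \left(-6 - 3\right) \left(4 + 6\right)\right) = 800 - \left(- \frac{5}{2} + 2 \left(-9\right) 10\right) = 800 - - \frac{365}{2} = 800 + \left(- \frac{3}{2} + 4 + 180\right) = 800 + \frac{365}{2} = \frac{1965}{2}$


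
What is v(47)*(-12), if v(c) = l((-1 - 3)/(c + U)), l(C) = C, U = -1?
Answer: 24/23 ≈ 1.0435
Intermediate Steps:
v(c) = -4/(-1 + c) (v(c) = (-1 - 3)/(c - 1) = -4/(-1 + c))
v(47)*(-12) = -4/(-1 + 47)*(-12) = -4/46*(-12) = -4*1/46*(-12) = -2/23*(-12) = 24/23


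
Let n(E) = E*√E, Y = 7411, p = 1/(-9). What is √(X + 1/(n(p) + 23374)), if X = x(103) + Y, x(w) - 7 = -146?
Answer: 3*√(128173598910348750474381070 + 1194854056815*I)/398284685605 ≈ 85.276 + 3.9748e-13*I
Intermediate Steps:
p = -⅑ ≈ -0.11111
x(w) = -139 (x(w) = 7 - 146 = -139)
n(E) = E^(3/2)
X = 7272 (X = -139 + 7411 = 7272)
√(X + 1/(n(p) + 23374)) = √(7272 + 1/((-⅑)^(3/2) + 23374)) = √(7272 + 1/(-I/27 + 23374)) = √(7272 + 1/(23374 - I/27)) = √(7272 + 729*(23374 + I/27)/398284685605)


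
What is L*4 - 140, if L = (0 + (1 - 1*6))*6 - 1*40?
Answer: -420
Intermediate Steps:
L = -70 (L = (0 + (1 - 6))*6 - 40 = (0 - 5)*6 - 40 = -5*6 - 40 = -30 - 40 = -70)
L*4 - 140 = -70*4 - 140 = -280 - 140 = -420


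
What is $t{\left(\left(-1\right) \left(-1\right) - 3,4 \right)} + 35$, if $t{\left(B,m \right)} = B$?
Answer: $33$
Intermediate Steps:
$t{\left(\left(-1\right) \left(-1\right) - 3,4 \right)} + 35 = \left(\left(-1\right) \left(-1\right) - 3\right) + 35 = \left(1 - 3\right) + 35 = -2 + 35 = 33$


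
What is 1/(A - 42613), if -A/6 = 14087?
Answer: -1/127135 ≈ -7.8657e-6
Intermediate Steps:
A = -84522 (A = -6*14087 = -84522)
1/(A - 42613) = 1/(-84522 - 42613) = 1/(-127135) = -1/127135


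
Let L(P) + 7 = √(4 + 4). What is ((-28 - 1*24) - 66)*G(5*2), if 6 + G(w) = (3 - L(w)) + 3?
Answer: -826 + 236*√2 ≈ -492.25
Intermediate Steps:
L(P) = -7 + 2*√2 (L(P) = -7 + √(4 + 4) = -7 + √8 = -7 + 2*√2)
G(w) = 7 - 2*√2 (G(w) = -6 + ((3 - (-7 + 2*√2)) + 3) = -6 + ((3 + (7 - 2*√2)) + 3) = -6 + ((10 - 2*√2) + 3) = -6 + (13 - 2*√2) = 7 - 2*√2)
((-28 - 1*24) - 66)*G(5*2) = ((-28 - 1*24) - 66)*(7 - 2*√2) = ((-28 - 24) - 66)*(7 - 2*√2) = (-52 - 66)*(7 - 2*√2) = -118*(7 - 2*√2) = -826 + 236*√2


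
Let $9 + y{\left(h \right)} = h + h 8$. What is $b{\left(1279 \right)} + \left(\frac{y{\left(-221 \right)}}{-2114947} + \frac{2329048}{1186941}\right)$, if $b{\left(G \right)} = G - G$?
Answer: $\frac{169937399606}{86562665763} \approx 1.9632$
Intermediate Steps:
$y{\left(h \right)} = -9 + 9 h$ ($y{\left(h \right)} = -9 + \left(h + h 8\right) = -9 + \left(h + 8 h\right) = -9 + 9 h$)
$b{\left(G \right)} = 0$
$b{\left(1279 \right)} + \left(\frac{y{\left(-221 \right)}}{-2114947} + \frac{2329048}{1186941}\right) = 0 + \left(\frac{-9 + 9 \left(-221\right)}{-2114947} + \frac{2329048}{1186941}\right) = 0 + \left(\left(-9 - 1989\right) \left(- \frac{1}{2114947}\right) + 2329048 \cdot \frac{1}{1186941}\right) = 0 + \left(\left(-1998\right) \left(- \frac{1}{2114947}\right) + \frac{80312}{40929}\right) = 0 + \left(\frac{1998}{2114947} + \frac{80312}{40929}\right) = 0 + \frac{169937399606}{86562665763} = \frac{169937399606}{86562665763}$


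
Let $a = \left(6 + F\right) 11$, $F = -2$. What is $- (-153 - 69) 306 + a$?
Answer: $67976$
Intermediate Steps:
$a = 44$ ($a = \left(6 - 2\right) 11 = 4 \cdot 11 = 44$)
$- (-153 - 69) 306 + a = - (-153 - 69) 306 + 44 = \left(-1\right) \left(-222\right) 306 + 44 = 222 \cdot 306 + 44 = 67932 + 44 = 67976$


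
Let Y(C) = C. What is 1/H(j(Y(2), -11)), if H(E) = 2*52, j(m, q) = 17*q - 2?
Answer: 1/104 ≈ 0.0096154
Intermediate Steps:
j(m, q) = -2 + 17*q
H(E) = 104
1/H(j(Y(2), -11)) = 1/104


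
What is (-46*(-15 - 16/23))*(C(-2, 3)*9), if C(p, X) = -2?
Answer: -12996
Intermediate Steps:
(-46*(-15 - 16/23))*(C(-2, 3)*9) = (-46*(-15 - 16/23))*(-2*9) = -46*(-15 - 16/23)*(-18) = -46*(-361/23)*(-18) = 722*(-18) = -12996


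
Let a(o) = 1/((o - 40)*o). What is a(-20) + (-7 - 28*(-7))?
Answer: 226801/1200 ≈ 189.00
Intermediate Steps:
a(o) = 1/(o*(-40 + o)) (a(o) = 1/((-40 + o)*o) = 1/(o*(-40 + o)))
a(-20) + (-7 - 28*(-7)) = 1/((-20)*(-40 - 20)) + (-7 - 28*(-7)) = -1/20/(-60) + (-7 + 196) = -1/20*(-1/60) + 189 = 1/1200 + 189 = 226801/1200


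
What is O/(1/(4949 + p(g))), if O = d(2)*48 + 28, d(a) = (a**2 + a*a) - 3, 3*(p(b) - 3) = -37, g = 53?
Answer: 3971492/3 ≈ 1.3238e+6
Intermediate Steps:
p(b) = -28/3 (p(b) = 3 + (1/3)*(-37) = 3 - 37/3 = -28/3)
d(a) = -3 + 2*a**2 (d(a) = (a**2 + a**2) - 3 = 2*a**2 - 3 = -3 + 2*a**2)
O = 268 (O = (-3 + 2*2**2)*48 + 28 = (-3 + 2*4)*48 + 28 = (-3 + 8)*48 + 28 = 5*48 + 28 = 240 + 28 = 268)
O/(1/(4949 + p(g))) = 268/(1/(4949 - 28/3)) = 268/(1/(14819/3)) = 268/(3/14819) = 268*(14819/3) = 3971492/3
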